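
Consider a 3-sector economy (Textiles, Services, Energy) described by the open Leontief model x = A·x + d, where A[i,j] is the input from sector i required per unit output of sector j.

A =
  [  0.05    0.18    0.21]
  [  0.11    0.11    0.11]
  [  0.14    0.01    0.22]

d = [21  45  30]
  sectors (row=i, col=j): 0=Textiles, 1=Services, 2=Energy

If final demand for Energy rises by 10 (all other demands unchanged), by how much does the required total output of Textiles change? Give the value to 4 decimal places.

3.3674

Form M = I − A:
  [  0.95   -0.18   -0.21]
  [ -0.11    0.89   -0.11]
  [ -0.14   -0.01    0.78]
Leontief inverse L = M⁻¹:
  [  1.1291    0.2321    0.3367]
  [  0.1649    1.1593    0.2079]
  [  0.2048    0.0565    1.3452]
Total output x = L · d:
  x_0 = 1.1291·21 + 0.2321·45 + 0.3367·30 = 44.2606
  x_1 = 0.1649·21 + 1.1593·45 + 0.2079·30 = 61.8658
  x_2 = 0.2048·21 + 0.0565·45 + 1.3452·30 = 47.1989
Δx_0 = L[0,2] · Δd_2 = 0.3367 · 10 = 3.3674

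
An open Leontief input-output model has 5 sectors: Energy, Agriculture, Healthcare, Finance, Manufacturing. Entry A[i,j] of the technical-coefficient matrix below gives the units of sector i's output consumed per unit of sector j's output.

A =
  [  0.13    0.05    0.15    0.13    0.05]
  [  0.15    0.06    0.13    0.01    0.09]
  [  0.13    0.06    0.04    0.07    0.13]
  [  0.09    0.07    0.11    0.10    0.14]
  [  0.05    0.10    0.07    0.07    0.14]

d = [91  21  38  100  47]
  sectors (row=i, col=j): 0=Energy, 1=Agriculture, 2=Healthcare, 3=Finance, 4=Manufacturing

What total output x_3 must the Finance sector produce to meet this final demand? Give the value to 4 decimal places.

156.7989

Form M = I − A:
  [  0.87   -0.05   -0.15   -0.13   -0.05]
  [ -0.15    0.94   -0.13   -0.01   -0.09]
  [ -0.13   -0.06    0.96   -0.07   -0.13]
  [ -0.09   -0.07   -0.11    0.90   -0.14]
  [ -0.05   -0.10   -0.07   -0.07    0.86]
Leontief inverse L = M⁻¹:
  [  1.2362    0.1135    0.2440    0.2108    0.1550]
  [  0.2416    1.1145    0.2103    0.0773    0.1750]
  [  0.2143    0.1162    1.1223    0.1364    0.2165]
  [  0.1893    0.1366    0.2007    1.1748    0.2469]
  [  0.1328    0.1568    0.1463    0.1280    1.2299]
Total output x = L · d:
  x_0 = 1.2362·91 + 0.1135·21 + 0.2440·38 + 0.2108·100 + 0.1550·47 = 152.5142
  x_1 = 0.2416·91 + 1.1145·21 + 0.2103·38 + 0.0773·100 + 0.1750·47 = 69.3356
  x_2 = 0.2143·91 + 0.1162·21 + 1.1223·38 + 0.1364·100 + 0.2165·47 = 88.3989
  x_3 = 0.1893·91 + 0.1366·21 + 0.2007·38 + 1.1748·100 + 0.2469·47 = 156.7989
  x_4 = 0.1328·91 + 0.1568·21 + 0.1463·38 + 0.1280·100 + 1.2299·47 = 91.5385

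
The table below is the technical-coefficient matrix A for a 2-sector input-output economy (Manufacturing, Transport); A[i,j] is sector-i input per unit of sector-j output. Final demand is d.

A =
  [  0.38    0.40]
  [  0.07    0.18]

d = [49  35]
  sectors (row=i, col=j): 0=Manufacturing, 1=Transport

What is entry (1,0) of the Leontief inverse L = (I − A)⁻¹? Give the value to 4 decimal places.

L[1,0] = 0.1457

Form M = I − A:
  [  0.62   -0.40]
  [ -0.07    0.82]
Leontief inverse L = M⁻¹:
  [  1.7069    0.8326]
  [  0.1457    1.2906]
Total output x = L · d:
  x_0 = 1.7069·49 + 0.8326·35 = 112.7810
  x_1 = 0.1457·49 + 1.2906·35 = 52.3106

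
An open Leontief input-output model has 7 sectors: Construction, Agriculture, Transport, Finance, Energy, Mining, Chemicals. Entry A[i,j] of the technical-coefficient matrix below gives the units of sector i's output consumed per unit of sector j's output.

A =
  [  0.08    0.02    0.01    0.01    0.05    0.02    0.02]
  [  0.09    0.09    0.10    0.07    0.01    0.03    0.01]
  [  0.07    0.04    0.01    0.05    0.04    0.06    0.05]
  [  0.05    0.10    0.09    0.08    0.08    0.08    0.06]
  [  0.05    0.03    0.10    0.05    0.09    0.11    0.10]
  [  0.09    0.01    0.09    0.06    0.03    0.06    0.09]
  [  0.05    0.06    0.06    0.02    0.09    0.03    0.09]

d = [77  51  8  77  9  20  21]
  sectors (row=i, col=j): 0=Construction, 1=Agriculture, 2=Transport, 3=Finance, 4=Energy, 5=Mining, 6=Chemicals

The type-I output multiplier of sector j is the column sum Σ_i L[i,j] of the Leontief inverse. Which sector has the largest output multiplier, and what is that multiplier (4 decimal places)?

Construction (1.8008)

Form M = I − A:
  [  0.92   -0.02   -0.01   -0.01   -0.05   -0.02   -0.02]
  [ -0.09    0.91   -0.10   -0.07   -0.01   -0.03   -0.01]
  [ -0.07   -0.04    0.99   -0.05   -0.04   -0.06   -0.05]
  [ -0.05   -0.10   -0.09    0.92   -0.08   -0.08   -0.06]
  [ -0.05   -0.03   -0.10   -0.05    0.91   -0.11   -0.10]
  [ -0.09   -0.01   -0.09   -0.06   -0.03    0.94   -0.09]
  [ -0.05   -0.06   -0.06   -0.02   -0.09   -0.03    0.91]
Leontief inverse L = M⁻¹:
  [  1.1033    0.0334    0.0294    0.0232    0.0694    0.0378    0.0391]
  [  0.1363    1.1237    0.1363    0.1015    0.0408    0.0622    0.0402]
  [  0.1067    0.0651    1.0445    0.0742    0.0700    0.0881    0.0818]
  [  0.1129    0.1459    0.1500    1.1255    0.1289    0.1311    0.1137]
  [  0.1100    0.0692    0.1559    0.0909    1.1416    0.1609    0.1591]
  [  0.1371    0.0417    0.1286    0.0899    0.0708    1.0965    0.1327]
  [  0.0945    0.0916    0.1024    0.0496    0.1292    0.0669    1.1317]
Total output x = L · d:
  x_0 = 1.1033·77 + 0.0334·51 + 0.0294·8 + 0.0232·77 + 0.0694·9 + 0.0378·20 + 0.0391·21 = 90.8837
  x_1 = 0.1363·77 + 1.1237·51 + 0.1363·8 + 0.1015·77 + 0.0408·9 + 0.0622·20 + 0.0402·21 = 79.1669
  x_2 = 0.1067·77 + 0.0651·51 + 1.0445·8 + 0.0742·77 + 0.0700·9 + 0.0881·20 + 0.0818·21 = 29.7190
  x_3 = 0.1129·77 + 0.1459·51 + 0.1500·8 + 1.1255·77 + 0.1289·9 + 0.1311·20 + 0.1137·21 = 110.1652
  x_4 = 0.1100·77 + 0.0692·51 + 0.1559·8 + 0.0909·77 + 1.1416·9 + 0.1609·20 + 0.1591·21 = 37.0803
  x_5 = 0.1371·77 + 0.0417·51 + 0.1286·8 + 0.0899·77 + 0.0708·9 + 1.0965·20 + 0.1327·21 = 45.9842
  x_6 = 0.0945·77 + 0.0916·51 + 0.1024·8 + 0.0496·77 + 0.1292·9 + 0.0669·20 + 1.1317·21 = 42.8543
Output multipliers (column sums of L):
  Construction: 1.8008
  Agriculture: 1.5706
  Transport: 1.7474
  Finance: 1.5548
  Energy: 1.6507
  Mining: 1.6435
  Chemicals: 1.6982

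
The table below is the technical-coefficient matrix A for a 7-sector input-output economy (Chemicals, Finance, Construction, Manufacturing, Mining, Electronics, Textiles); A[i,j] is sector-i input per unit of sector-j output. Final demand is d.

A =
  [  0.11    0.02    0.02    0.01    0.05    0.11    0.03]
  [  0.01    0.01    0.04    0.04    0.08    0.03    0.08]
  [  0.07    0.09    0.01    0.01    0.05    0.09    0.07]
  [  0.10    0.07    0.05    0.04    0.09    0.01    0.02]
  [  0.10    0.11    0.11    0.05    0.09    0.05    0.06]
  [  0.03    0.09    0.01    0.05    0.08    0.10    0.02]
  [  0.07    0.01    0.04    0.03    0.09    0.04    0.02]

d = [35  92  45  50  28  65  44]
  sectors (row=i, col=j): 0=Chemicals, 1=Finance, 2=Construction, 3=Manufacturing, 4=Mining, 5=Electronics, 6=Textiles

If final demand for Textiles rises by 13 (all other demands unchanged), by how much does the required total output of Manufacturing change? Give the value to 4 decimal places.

Form M = I − A:
  [  0.89   -0.02   -0.02   -0.01   -0.05   -0.11   -0.03]
  [ -0.01    0.99   -0.04   -0.04   -0.08   -0.03   -0.08]
  [ -0.07   -0.09    0.99   -0.01   -0.05   -0.09   -0.07]
  [ -0.10   -0.07   -0.05    0.96   -0.09   -0.01   -0.02]
  [ -0.10   -0.11   -0.11   -0.05    0.91   -0.05   -0.06]
  [ -0.03   -0.09   -0.01   -0.05   -0.08    0.90   -0.02]
  [ -0.07   -0.01   -0.04   -0.03   -0.09   -0.04    0.98]
Leontief inverse L = M⁻¹:
  [  1.1502    0.0537    0.0407    0.0291    0.0917    0.1542    0.0519]
  [  0.0462    1.0403    0.0636    0.0568    0.1182    0.0583    0.1005]
  [  0.1094    0.1223    1.0350    0.0320    0.0979    0.1310    0.0966]
  [  0.1473    0.1052    0.0784    1.0597    0.1358    0.0509    0.0497]
  [  0.1643    0.1621    0.1478    0.0793    1.1581    0.1101    0.1036]
  [  0.0694    0.1284    0.0381    0.0740    0.1293    1.1378    0.0480]
  [  0.1095    0.0428    0.0633    0.0467    0.1275    0.0751    1.0421]
Total output x = L · d:
  x_0 = 1.1502·35 + 0.0537·92 + 0.0407·45 + 0.0291·50 + 0.0917·28 + 0.1542·65 + 0.0519·44 = 63.3587
  x_1 = 0.0462·35 + 1.0403·92 + 0.0636·45 + 0.0568·50 + 0.1182·28 + 0.0583·65 + 0.1005·44 = 114.5499
  x_2 = 0.1094·35 + 0.1223·92 + 1.0350·45 + 0.0320·50 + 0.0979·28 + 0.1310·65 + 0.0966·44 = 78.7587
  x_3 = 0.1473·35 + 0.1052·92 + 0.0784·45 + 1.0597·50 + 0.1358·28 + 0.0509·65 + 0.0497·44 = 80.6447
  x_4 = 0.1643·35 + 0.1621·92 + 0.1478·45 + 0.0793·50 + 1.1581·28 + 0.1101·65 + 0.1036·44 = 75.4227
  x_5 = 0.0694·35 + 0.1284·92 + 0.0381·45 + 0.0740·50 + 0.1293·28 + 1.1378·65 + 0.0480·44 = 99.3434
  x_6 = 0.1095·35 + 0.0428·92 + 0.0633·45 + 0.0467·50 + 0.1275·28 + 0.0751·65 + 1.0421·44 = 67.2572
Δx_3 = L[3,6] · Δd_6 = 0.0497 · 13 = 0.6458

0.6458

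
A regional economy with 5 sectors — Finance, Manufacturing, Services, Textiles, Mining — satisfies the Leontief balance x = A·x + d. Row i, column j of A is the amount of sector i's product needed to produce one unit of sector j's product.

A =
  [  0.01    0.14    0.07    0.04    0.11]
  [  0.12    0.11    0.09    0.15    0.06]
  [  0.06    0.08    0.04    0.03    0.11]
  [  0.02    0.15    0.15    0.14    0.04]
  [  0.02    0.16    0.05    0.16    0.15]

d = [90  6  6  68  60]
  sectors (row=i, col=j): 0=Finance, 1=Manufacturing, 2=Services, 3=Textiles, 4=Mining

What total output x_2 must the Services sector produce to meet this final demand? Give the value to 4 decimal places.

32.6500

Form M = I − A:
  [  0.99   -0.14   -0.07   -0.04   -0.11]
  [ -0.12    0.89   -0.09   -0.15   -0.06]
  [ -0.06   -0.08    0.96   -0.03   -0.11]
  [ -0.02   -0.15   -0.15    0.86   -0.04]
  [ -0.02   -0.16   -0.05   -0.16    0.85]
Leontief inverse L = M⁻¹:
  [  1.0517    0.2295    0.1270    0.1259    0.1746]
  [  0.1684    1.2349    0.1755    0.2561    0.1437]
  [  0.0907    0.1594    1.0878    0.1013    0.1685]
  [  0.0732    0.2623    0.2300    1.2416    0.1162]
  [  0.0756    0.2966    0.1433    0.2908    1.2394]
Total output x = L · d:
  x_0 = 1.0517·90 + 0.2295·6 + 0.1270·6 + 0.1259·68 + 0.1746·60 = 115.8269
  x_1 = 0.1684·90 + 1.2349·6 + 0.1755·6 + 0.2561·68 + 0.1437·60 = 49.6551
  x_2 = 0.0907·90 + 0.1594·6 + 1.0878·6 + 0.1013·68 + 0.1685·60 = 32.6500
  x_3 = 0.0732·90 + 0.2623·6 + 0.2300·6 + 1.2416·68 + 0.1162·60 = 100.9367
  x_4 = 0.0756·90 + 0.2966·6 + 0.1433·6 + 0.2908·68 + 1.2394·60 = 103.5809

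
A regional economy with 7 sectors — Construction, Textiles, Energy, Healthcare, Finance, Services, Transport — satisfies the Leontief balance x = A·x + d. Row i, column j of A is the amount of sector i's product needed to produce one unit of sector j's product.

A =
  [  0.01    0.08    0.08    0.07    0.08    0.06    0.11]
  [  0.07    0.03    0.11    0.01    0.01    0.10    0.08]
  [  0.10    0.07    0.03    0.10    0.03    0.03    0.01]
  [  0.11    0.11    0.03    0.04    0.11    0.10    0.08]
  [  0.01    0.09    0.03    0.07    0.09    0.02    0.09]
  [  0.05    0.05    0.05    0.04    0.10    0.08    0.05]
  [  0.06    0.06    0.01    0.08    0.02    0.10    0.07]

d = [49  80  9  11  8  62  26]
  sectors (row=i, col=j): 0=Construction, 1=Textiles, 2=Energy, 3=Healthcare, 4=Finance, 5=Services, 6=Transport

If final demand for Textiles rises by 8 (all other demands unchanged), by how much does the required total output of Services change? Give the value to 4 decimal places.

0.8105

Form M = I − A:
  [  0.99   -0.08   -0.08   -0.07   -0.08   -0.06   -0.11]
  [ -0.07    0.97   -0.11   -0.01   -0.01   -0.10   -0.08]
  [ -0.10   -0.07    0.97   -0.10   -0.03   -0.03   -0.01]
  [ -0.11   -0.11   -0.03    0.96   -0.11   -0.10   -0.08]
  [ -0.01   -0.09   -0.03   -0.07    0.91   -0.02   -0.09]
  [ -0.05   -0.05   -0.05   -0.04   -0.10    0.92   -0.05]
  [ -0.06   -0.06   -0.01   -0.08   -0.02   -0.10    0.93]
Leontief inverse L = M⁻¹:
  [  1.0630    0.1387    0.1192    0.1200    0.1306    0.1225    0.1685]
  [  0.1125    1.0771    0.1438    0.0549    0.0523    0.1498    0.1253]
  [  0.1399    0.1190    1.0673    0.1366    0.0755    0.0800    0.0616]
  [  0.1629    0.1786    0.0835    1.0970    0.1740    0.1727    0.1560]
  [  0.0520    0.1387    0.0636    0.1092    1.1314    0.0724    0.1415]
  [  0.0898    0.1013    0.0853    0.0829    0.1483    1.1300    0.1025]
  [  0.1021    0.1090    0.0462    0.1184    0.0679    0.1563    1.1224]
Total output x = L · d:
  x_0 = 1.0630·49 + 0.1387·80 + 0.1192·9 + 0.1200·11 + 0.1306·8 + 0.1225·62 + 0.1685·26 = 78.6000
  x_1 = 0.1125·49 + 1.0771·80 + 0.1438·9 + 0.0549·11 + 0.0523·8 + 0.1498·62 + 0.1253·26 = 106.5470
  x_2 = 0.1399·49 + 0.1190·80 + 1.0673·9 + 0.1366·11 + 0.0755·8 + 0.0800·62 + 0.0616·26 = 34.6528
  x_3 = 0.1629·49 + 0.1786·80 + 0.0835·9 + 1.0970·11 + 0.1740·8 + 0.1727·62 + 0.1560·26 = 51.2437
  x_4 = 0.0520·49 + 0.1387·80 + 0.0636·9 + 0.1092·11 + 1.1314·8 + 0.0724·62 + 0.1415·26 = 32.6383
  x_5 = 0.0898·49 + 0.1013·80 + 0.0853·9 + 0.0829·11 + 0.1483·8 + 1.1300·62 + 0.1025·26 = 88.0939
  x_6 = 0.1021·49 + 0.1090·80 + 0.0462·9 + 0.1184·11 + 0.0679·8 + 0.1563·62 + 1.1224·26 = 54.8570
Δx_5 = L[5,1] · Δd_1 = 0.1013 · 8 = 0.8105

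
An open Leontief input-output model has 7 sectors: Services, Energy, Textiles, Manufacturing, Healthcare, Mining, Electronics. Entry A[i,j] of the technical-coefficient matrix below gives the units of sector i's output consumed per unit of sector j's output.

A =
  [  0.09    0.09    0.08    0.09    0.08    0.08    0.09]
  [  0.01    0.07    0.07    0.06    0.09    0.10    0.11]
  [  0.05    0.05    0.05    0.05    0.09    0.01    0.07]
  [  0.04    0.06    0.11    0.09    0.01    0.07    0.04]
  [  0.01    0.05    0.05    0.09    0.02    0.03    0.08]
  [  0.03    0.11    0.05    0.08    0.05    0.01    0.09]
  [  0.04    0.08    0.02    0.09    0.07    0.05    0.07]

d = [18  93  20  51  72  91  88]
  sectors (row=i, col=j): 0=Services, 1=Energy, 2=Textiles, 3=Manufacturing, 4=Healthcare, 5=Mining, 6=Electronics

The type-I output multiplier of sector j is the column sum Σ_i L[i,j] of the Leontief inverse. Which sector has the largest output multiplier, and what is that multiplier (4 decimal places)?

Form M = I − A:
  [  0.91   -0.09   -0.08   -0.09   -0.08   -0.08   -0.09]
  [ -0.01    0.93   -0.07   -0.06   -0.09   -0.10   -0.11]
  [ -0.05   -0.05    0.95   -0.05   -0.09   -0.01   -0.07]
  [ -0.04   -0.06   -0.11    0.91   -0.01   -0.07   -0.04]
  [ -0.01   -0.05   -0.05   -0.09    0.98   -0.03   -0.08]
  [ -0.03   -0.11   -0.05   -0.08   -0.05    0.99   -0.09]
  [ -0.04   -0.08   -0.02   -0.09   -0.07   -0.05    0.93]
Leontief inverse L = M⁻¹:
  [  1.1300    0.1669    0.1458    0.1738    0.1420    0.1350    0.1728]
  [  0.0387    1.1333    0.1202    0.1290    0.1395    0.1412    0.1781]
  [  0.0734    0.0944    1.0890    0.1015    0.1265    0.0435    0.1197]
  [  0.0686    0.1127    0.1572    1.1460    0.0544    0.1060    0.0960]
  [  0.0306    0.0905    0.0860    0.1352    1.0523    0.0601    0.1223]
  [  0.0553    0.1615    0.0959    0.1377    0.0938    1.0519    0.1475]
  [  0.0654    0.1331    0.0669    0.1492    0.1103    0.0902    1.1270]
Total output x = L · d:
  x_0 = 1.1300·18 + 0.1669·93 + 0.1458·20 + 0.1738·51 + 0.1420·72 + 0.1350·91 + 0.1728·88 = 85.3447
  x_1 = 0.0387·18 + 1.1333·93 + 0.1202·20 + 0.1290·51 + 0.1395·72 + 0.1412·91 + 0.1781·88 = 153.6387
  x_2 = 0.0734·18 + 0.0944·93 + 1.0890·20 + 0.1015·51 + 0.1265·72 + 0.0435·91 + 0.1197·88 = 60.6631
  x_3 = 0.0686·18 + 0.1127·93 + 0.1572·20 + 1.1460·51 + 0.0544·72 + 0.1060·91 + 0.0960·88 = 95.3218
  x_4 = 0.0306·18 + 0.0905·93 + 0.0860·20 + 0.1352·51 + 1.0523·72 + 0.0601·91 + 0.1223·88 = 109.5782
  x_5 = 0.0553·18 + 0.1615·93 + 0.0959·20 + 0.1377·51 + 0.0938·72 + 1.0519·91 + 0.1475·88 = 140.4078
  x_6 = 0.0654·18 + 0.1331·93 + 0.0669·20 + 0.1492·51 + 0.1103·72 + 0.0902·91 + 1.1270·88 = 137.8365
Output multipliers (column sums of L):
  Services: 1.4620
  Energy: 1.8925
  Textiles: 1.7610
  Manufacturing: 1.9723
  Healthcare: 1.7187
  Mining: 1.6279
  Electronics: 1.9634

Manufacturing (1.9723)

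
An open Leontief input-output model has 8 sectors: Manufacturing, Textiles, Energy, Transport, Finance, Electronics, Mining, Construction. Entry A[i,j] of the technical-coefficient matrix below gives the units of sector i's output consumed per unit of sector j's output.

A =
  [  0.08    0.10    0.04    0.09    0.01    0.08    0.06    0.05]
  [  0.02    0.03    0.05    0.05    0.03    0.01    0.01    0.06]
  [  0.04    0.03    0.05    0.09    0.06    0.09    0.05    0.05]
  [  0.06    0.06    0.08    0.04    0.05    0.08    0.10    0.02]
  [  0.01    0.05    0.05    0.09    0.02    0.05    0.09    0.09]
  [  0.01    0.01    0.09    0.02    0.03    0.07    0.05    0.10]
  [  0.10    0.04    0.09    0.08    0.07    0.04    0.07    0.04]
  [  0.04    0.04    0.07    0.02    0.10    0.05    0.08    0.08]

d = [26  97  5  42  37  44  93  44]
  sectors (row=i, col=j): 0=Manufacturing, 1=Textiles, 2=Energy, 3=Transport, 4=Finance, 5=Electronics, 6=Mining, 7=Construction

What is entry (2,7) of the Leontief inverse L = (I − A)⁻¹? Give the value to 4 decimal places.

L[2,7] = 0.1014

Form M = I − A:
  [  0.92   -0.10   -0.04   -0.09   -0.01   -0.08   -0.06   -0.05]
  [ -0.02    0.97   -0.05   -0.05   -0.03   -0.01   -0.01   -0.06]
  [ -0.04   -0.03    0.95   -0.09   -0.06   -0.09   -0.05   -0.05]
  [ -0.06   -0.06   -0.08    0.96   -0.05   -0.08   -0.10   -0.02]
  [ -0.01   -0.05   -0.05   -0.09    0.98   -0.05   -0.09   -0.09]
  [ -0.01   -0.01   -0.09   -0.02   -0.03    0.93   -0.05   -0.10]
  [ -0.10   -0.04   -0.09   -0.08   -0.07   -0.04    0.93   -0.04]
  [ -0.04   -0.04   -0.07   -0.02   -0.10   -0.05   -0.08    0.92]
Leontief inverse L = M⁻¹:
  [  1.1227    0.1407    0.1005    0.1414    0.0520    0.1333    0.1156    0.1033]
  [  0.0408    1.0510    0.0805    0.0773    0.0546    0.0387    0.0415    0.0882]
  [  0.0771    0.0659    1.1071    0.1377    0.0999    0.1417    0.1060    0.1014]
  [  0.1021    0.0981    0.1392    1.0952    0.0911    0.1330    0.1552    0.0734]
  [  0.0497    0.0844    0.1072    0.1359    1.0644    0.0981    0.1446    0.1381]
  [  0.0402    0.0370    0.1375    0.0592    0.0687    1.1131    0.0957    0.1452]
  [  0.1476    0.0864    0.1529    0.1420    0.1147    0.1008    1.1340    0.0965]
  [  0.0791    0.0777    0.1275    0.0741    0.1436    0.1011    0.1378    1.1359]
Total output x = L · d:
  x_0 = 1.1227·26 + 0.1407·97 + 0.1005·5 + 0.1414·42 + 0.0520·37 + 0.1333·44 + 0.1156·93 + 0.1033·44 = 72.3724
  x_1 = 0.0408·26 + 1.0510·97 + 0.0805·5 + 0.0773·42 + 0.0546·37 + 0.0387·44 + 0.0415·93 + 0.0882·44 = 118.1187
  x_2 = 0.0771·26 + 0.0659·97 + 1.1071·5 + 0.1377·42 + 0.0999·37 + 0.1417·44 + 0.1060·93 + 0.1014·44 = 43.9691
  x_3 = 0.1021·26 + 0.0981·97 + 0.1392·5 + 1.0952·42 + 0.0911·37 + 0.1330·44 + 0.1552·93 + 0.0734·44 = 85.7462
  x_4 = 0.0497·26 + 0.0844·97 + 0.1072·5 + 0.1359·42 + 1.0644·37 + 0.0981·44 + 0.1446·93 + 0.1381·44 = 78.9469
  x_5 = 0.0402·26 + 0.0370·97 + 0.1375·5 + 0.0592·42 + 0.0687·37 + 1.1131·44 + 0.0957·93 + 0.1452·44 = 74.6260
  x_6 = 0.1476·26 + 0.0864·97 + 0.1529·5 + 0.1420·42 + 0.1147·37 + 0.1008·44 + 1.1340·93 + 0.0965·44 = 137.3399
  x_7 = 0.0791·26 + 0.0777·97 + 0.1275·5 + 0.0741·42 + 0.1436·37 + 0.1011·44 + 0.1378·93 + 1.1359·44 = 85.8974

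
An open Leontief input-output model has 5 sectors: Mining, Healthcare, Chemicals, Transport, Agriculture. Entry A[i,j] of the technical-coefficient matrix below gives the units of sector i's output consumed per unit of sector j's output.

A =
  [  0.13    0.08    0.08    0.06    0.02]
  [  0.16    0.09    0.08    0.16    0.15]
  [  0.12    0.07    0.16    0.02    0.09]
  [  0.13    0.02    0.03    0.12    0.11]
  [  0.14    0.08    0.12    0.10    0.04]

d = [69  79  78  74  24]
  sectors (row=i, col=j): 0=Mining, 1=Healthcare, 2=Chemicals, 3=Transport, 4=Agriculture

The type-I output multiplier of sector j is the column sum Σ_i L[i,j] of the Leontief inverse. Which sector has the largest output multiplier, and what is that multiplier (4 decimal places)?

Mining (2.2595)

Form M = I − A:
  [  0.87   -0.08   -0.08   -0.06   -0.02]
  [ -0.16    0.91   -0.08   -0.16   -0.15]
  [ -0.12   -0.07    0.84   -0.02   -0.09]
  [ -0.13   -0.02   -0.03    0.88   -0.11]
  [ -0.14   -0.08   -0.12   -0.10    0.96]
Leontief inverse L = M⁻¹:
  [  1.2218    0.1274    0.1430    0.1179    0.0723]
  [  0.3180    1.1677    0.1848    0.2651    0.2368]
  [  0.2341    0.1320    1.2502    0.0857    0.1525]
  [  0.2279    0.0673    0.0932    1.1844    0.1597]
  [  0.2577    0.1394    0.2022    0.1734    1.1076]
Total output x = L · d:
  x_0 = 1.2218·69 + 0.1274·79 + 0.1430·78 + 0.1179·74 + 0.0723·24 = 115.9854
  x_1 = 0.3180·69 + 1.1677·79 + 0.1848·78 + 0.2651·74 + 0.2368·24 = 153.9007
  x_2 = 0.2341·69 + 0.1320·79 + 1.2502·78 + 0.0857·74 + 0.1525·24 = 134.1017
  x_3 = 0.2279·69 + 0.0673·79 + 0.0932·78 + 1.1844·74 + 0.1597·24 = 119.7921
  x_4 = 0.2577·69 + 0.1394·79 + 0.2022·78 + 0.1734·74 + 1.1076·24 = 83.9807
Output multipliers (column sums of L):
  Mining: 2.2595
  Healthcare: 1.6338
  Chemicals: 1.8735
  Transport: 1.8265
  Agriculture: 1.7289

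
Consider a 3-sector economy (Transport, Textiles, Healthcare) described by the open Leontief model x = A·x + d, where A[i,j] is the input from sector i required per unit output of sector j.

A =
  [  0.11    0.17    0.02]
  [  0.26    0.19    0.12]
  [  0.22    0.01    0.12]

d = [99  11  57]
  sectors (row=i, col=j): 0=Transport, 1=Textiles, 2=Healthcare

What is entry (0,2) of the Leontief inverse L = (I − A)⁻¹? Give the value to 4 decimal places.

L[0,2] = 0.0624

Form M = I − A:
  [  0.89   -0.17   -0.02]
  [ -0.26    0.81   -0.12]
  [ -0.22   -0.01    0.88]
Leontief inverse L = M⁻¹:
  [  1.2137    0.2555    0.0624]
  [  0.4353    1.3283    0.1910]
  [  0.3084    0.0790    1.1541]
Total output x = L · d:
  x_0 = 1.2137·99 + 0.2555·11 + 0.0624·57 = 126.5212
  x_1 = 0.4353·99 + 1.3283·11 + 0.1910·57 = 68.5894
  x_2 = 0.3084·99 + 0.0790·11 + 1.1541·57 = 97.1824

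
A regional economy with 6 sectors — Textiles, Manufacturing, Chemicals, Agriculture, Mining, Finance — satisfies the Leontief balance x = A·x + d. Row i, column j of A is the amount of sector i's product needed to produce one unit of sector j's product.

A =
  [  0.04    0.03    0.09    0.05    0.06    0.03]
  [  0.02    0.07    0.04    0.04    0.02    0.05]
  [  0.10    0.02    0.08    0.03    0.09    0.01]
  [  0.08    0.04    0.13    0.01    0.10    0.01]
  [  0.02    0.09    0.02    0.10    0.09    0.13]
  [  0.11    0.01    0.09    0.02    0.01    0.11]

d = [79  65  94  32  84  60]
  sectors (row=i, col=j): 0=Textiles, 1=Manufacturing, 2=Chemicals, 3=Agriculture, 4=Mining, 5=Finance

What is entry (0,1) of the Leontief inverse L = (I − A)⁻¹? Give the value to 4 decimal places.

L[0,1] = 0.0497

Form M = I − A:
  [  0.96   -0.03   -0.09   -0.05   -0.06   -0.03]
  [ -0.02    0.93   -0.04   -0.04   -0.02   -0.05]
  [ -0.10   -0.02    0.92   -0.03   -0.09   -0.01]
  [ -0.08   -0.04   -0.13    0.99   -0.10   -0.01]
  [ -0.02   -0.09   -0.02   -0.10    0.91   -0.13]
  [ -0.11   -0.01   -0.09   -0.02   -0.01    0.89]
Leontief inverse L = M⁻¹:
  [  1.0696    0.0497    0.1241    0.0702    0.0922    0.0545]
  [  0.0428    1.0850    0.0666    0.0535    0.0399    0.0696]
  [  0.1288    0.0432    1.1158    0.0556    0.1263    0.0384]
  [  0.1131    0.0659    0.1678    1.0385    0.1401    0.0415]
  [  0.0643    0.1202    0.0713    0.1278    1.1288    0.1760]
  [  0.1490    0.0255    0.1335    0.0397    0.0404    1.1379]
Total output x = L · d:
  x_0 = 1.0696·79 + 0.0497·65 + 0.1241·94 + 0.0702·32 + 0.0922·84 + 0.0545·60 = 112.6546
  x_1 = 0.0428·79 + 1.0850·65 + 0.0666·94 + 0.0535·32 + 0.0399·84 + 0.0696·60 = 89.4001
  x_2 = 0.1288·79 + 0.0432·65 + 1.1158·94 + 0.0556·32 + 0.1263·84 + 0.0384·60 = 132.5585
  x_3 = 0.1131·79 + 0.0659·65 + 0.1678·94 + 1.0385·32 + 0.1401·84 + 0.0415·60 = 76.4824
  x_4 = 0.0643·79 + 0.1202·65 + 0.0713·94 + 0.1278·32 + 1.1288·84 + 0.1760·60 = 129.0745
  x_5 = 0.1490·79 + 0.0255·65 + 0.1335·94 + 0.0397·32 + 0.0404·84 + 1.1379·60 = 98.9176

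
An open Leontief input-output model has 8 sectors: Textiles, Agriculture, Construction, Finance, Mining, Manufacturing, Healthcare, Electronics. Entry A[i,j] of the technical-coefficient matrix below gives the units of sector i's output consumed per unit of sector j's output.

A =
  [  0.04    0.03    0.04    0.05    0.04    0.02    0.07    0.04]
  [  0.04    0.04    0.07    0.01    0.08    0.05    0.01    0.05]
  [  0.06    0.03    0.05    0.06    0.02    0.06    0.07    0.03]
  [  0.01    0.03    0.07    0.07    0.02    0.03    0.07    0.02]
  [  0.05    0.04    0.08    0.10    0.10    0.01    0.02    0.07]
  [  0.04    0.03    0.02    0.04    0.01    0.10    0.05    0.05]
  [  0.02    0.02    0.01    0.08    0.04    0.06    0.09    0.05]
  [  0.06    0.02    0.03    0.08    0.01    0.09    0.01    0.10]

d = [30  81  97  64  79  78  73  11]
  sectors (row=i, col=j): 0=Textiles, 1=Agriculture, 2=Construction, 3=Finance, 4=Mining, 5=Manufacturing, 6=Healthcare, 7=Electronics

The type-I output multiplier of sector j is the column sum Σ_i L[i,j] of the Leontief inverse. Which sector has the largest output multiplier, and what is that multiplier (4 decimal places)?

Form M = I − A:
  [  0.96   -0.03   -0.04   -0.05   -0.04   -0.02   -0.07   -0.04]
  [ -0.04    0.96   -0.07   -0.01   -0.08   -0.05   -0.01   -0.05]
  [ -0.06   -0.03    0.95   -0.06   -0.02   -0.06   -0.07   -0.03]
  [ -0.01   -0.03   -0.07    0.93   -0.02   -0.03   -0.07   -0.02]
  [ -0.05   -0.04   -0.08   -0.10    0.90   -0.01   -0.02   -0.07]
  [ -0.04   -0.03   -0.02   -0.04   -0.01    0.90   -0.05   -0.05]
  [ -0.02   -0.02   -0.01   -0.08   -0.04   -0.06    0.91   -0.05]
  [ -0.06   -0.02   -0.03   -0.08   -0.01   -0.09   -0.01    0.90]
Leontief inverse L = M⁻¹:
  [  1.0596    0.0451    0.0633    0.0841    0.0600    0.0469    0.0980    0.0663]
  [  0.0651    1.0574    0.0973    0.0456    0.1034    0.0797    0.0352    0.0803]
  [  0.0819    0.0471    1.0749    0.0965    0.0401    0.0925    0.1035    0.0582]
  [  0.0282    0.0445    0.0924    1.1019    0.0373    0.0573    0.0990    0.0429]
  [  0.0803    0.0629    0.1192    0.1503    1.1305    0.0453    0.0561    0.1079]
  [  0.0602    0.0451    0.0404    0.0712    0.0261    1.1332    0.0774    0.0774]
  [  0.0402    0.0365    0.0345    0.1186    0.0602    0.0926    1.1215    0.0797]
  [  0.0847    0.0376    0.0562    0.1179    0.0268    0.1279    0.0404    1.1329]
Total output x = L · d:
  x_0 = 1.0596·30 + 0.0451·81 + 0.0633·97 + 0.0841·64 + 0.0600·79 + 0.0469·78 + 0.0980·73 + 0.0663·11 = 63.2480
  x_1 = 0.0651·30 + 1.0574·81 + 0.0973·97 + 0.0456·64 + 0.1034·79 + 0.0797·78 + 0.0352·73 + 0.0803·11 = 117.7945
  x_2 = 0.0819·30 + 0.0471·81 + 1.0749·97 + 0.0965·64 + 0.0401·79 + 0.0925·78 + 0.1035·73 + 0.0582·11 = 135.2944
  x_3 = 0.0282·30 + 0.0445·81 + 0.0924·97 + 1.1019·64 + 0.0373·79 + 0.0573·78 + 0.0990·73 + 0.0429·11 = 99.0410
  x_4 = 0.0803·30 + 0.0629·81 + 0.1192·97 + 0.1503·64 + 1.1305·79 + 0.0453·78 + 0.0561·73 + 0.1079·11 = 126.8144
  x_5 = 0.0602·30 + 0.0451·81 + 0.0404·97 + 0.0712·64 + 0.0261·79 + 1.1332·78 + 0.0774·73 + 0.0774·11 = 110.8825
  x_6 = 0.0402·30 + 0.0365·81 + 0.0345·97 + 0.1186·64 + 0.0602·79 + 0.0926·78 + 1.1215·73 + 0.0797·11 = 109.8099
  x_7 = 0.0847·30 + 0.0376·81 + 0.0562·97 + 0.1179·64 + 0.0268·79 + 0.1279·78 + 0.0404·73 + 1.1329·11 = 46.0873
Output multipliers (column sums of L):
  Textiles: 1.5002
  Agriculture: 1.3761
  Construction: 1.5782
  Finance: 1.7861
  Mining: 1.4843
  Manufacturing: 1.6754
  Healthcare: 1.6310
  Electronics: 1.6457

Finance (1.7861)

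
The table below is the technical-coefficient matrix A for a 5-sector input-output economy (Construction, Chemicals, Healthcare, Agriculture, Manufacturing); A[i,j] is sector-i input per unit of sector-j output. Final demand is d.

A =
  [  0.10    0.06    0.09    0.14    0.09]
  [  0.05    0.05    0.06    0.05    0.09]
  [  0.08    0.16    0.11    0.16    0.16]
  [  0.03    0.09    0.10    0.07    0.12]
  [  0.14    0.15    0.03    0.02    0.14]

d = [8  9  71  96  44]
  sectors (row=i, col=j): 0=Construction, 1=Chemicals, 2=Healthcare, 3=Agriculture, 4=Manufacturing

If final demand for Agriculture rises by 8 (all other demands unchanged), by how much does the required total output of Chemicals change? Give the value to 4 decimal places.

0.7620

Form M = I − A:
  [  0.90   -0.06   -0.09   -0.14   -0.09]
  [ -0.05    0.95   -0.06   -0.05   -0.09]
  [ -0.08   -0.16    0.89   -0.16   -0.16]
  [ -0.03   -0.09   -0.10    0.93   -0.12]
  [ -0.14   -0.15   -0.03   -0.02    0.86]
Leontief inverse L = M⁻¹:
  [  1.1719    0.1528    0.1598    0.2164    0.1986]
  [  0.0985    1.1099    0.1008    0.0952    0.1585]
  [  0.1789    0.2862    1.2000    0.2554    0.3076]
  [  0.0945    0.1731    0.1554    1.1302    0.2146]
  [  0.2164    0.2325    0.0891    0.0870    1.2385]
Total output x = L · d:
  x_0 = 1.1719·8 + 0.1528·9 + 0.1598·71 + 0.2164·96 + 0.1986·44 = 51.6075
  x_1 = 0.0985·8 + 1.1099·9 + 0.1008·71 + 0.0952·96 + 0.1585·44 = 34.0528
  x_2 = 0.1789·8 + 0.2862·9 + 1.2000·71 + 0.2554·96 + 0.3076·44 = 127.2614
  x_3 = 0.0945·8 + 0.1731·9 + 0.1554·71 + 1.1302·96 + 0.2146·44 = 131.2889
  x_4 = 0.2164·8 + 0.2325·9 + 0.0891·71 + 0.0870·96 + 1.2385·44 = 72.9960
Δx_1 = L[1,3] · Δd_3 = 0.0952 · 8 = 0.7620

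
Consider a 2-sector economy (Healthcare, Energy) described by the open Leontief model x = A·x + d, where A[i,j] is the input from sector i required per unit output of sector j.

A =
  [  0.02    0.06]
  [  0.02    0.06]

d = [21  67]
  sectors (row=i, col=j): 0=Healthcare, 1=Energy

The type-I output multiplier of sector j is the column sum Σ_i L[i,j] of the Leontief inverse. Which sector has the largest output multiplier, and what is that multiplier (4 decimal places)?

Energy (1.1304)

Form M = I − A:
  [  0.98   -0.06]
  [ -0.02    0.94]
Leontief inverse L = M⁻¹:
  [  1.0217    0.0652]
  [  0.0217    1.0652]
Total output x = L · d:
  x_0 = 1.0217·21 + 0.0652·67 = 25.8261
  x_1 = 0.0217·21 + 1.0652·67 = 71.8261
Output multipliers (column sums of L):
  Healthcare: 1.0435
  Energy: 1.1304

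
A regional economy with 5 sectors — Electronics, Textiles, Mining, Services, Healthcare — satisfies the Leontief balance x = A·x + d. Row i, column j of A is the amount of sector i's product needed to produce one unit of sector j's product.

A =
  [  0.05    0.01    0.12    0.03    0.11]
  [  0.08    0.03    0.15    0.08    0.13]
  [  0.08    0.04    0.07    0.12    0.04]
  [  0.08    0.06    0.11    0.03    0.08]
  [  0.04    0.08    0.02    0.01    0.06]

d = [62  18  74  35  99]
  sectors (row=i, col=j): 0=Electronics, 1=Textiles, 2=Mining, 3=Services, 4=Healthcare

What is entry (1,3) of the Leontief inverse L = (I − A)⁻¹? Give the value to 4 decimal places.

Form M = I − A:
  [  0.95   -0.01   -0.12   -0.03   -0.11]
  [ -0.08    0.97   -0.15   -0.08   -0.13]
  [ -0.08   -0.04    0.93   -0.12   -0.04]
  [ -0.08   -0.06   -0.11    0.97   -0.08]
  [ -0.04   -0.08   -0.02   -0.01    0.94]
Leontief inverse L = M⁻¹:
  [  1.0791    0.0327    0.1543    0.0566    0.1422]
  [  0.1244    1.0629    0.2054    0.1188    0.1804]
  [  0.1156    0.0633    1.1197    0.1482    0.0825]
  [  0.1148    0.0834    0.1565    1.0620    0.1220]
  [  0.0602    0.0941    0.0495    0.0270    1.0883]
Total output x = L · d:
  x_0 = 1.0791·62 + 0.0327·18 + 0.1543·74 + 0.0566·35 + 0.1422·99 = 94.9703
  x_1 = 0.1244·62 + 1.0629·18 + 0.2054·74 + 0.1188·35 + 0.1804·99 = 64.0640
  x_2 = 0.1156·62 + 0.0633·18 + 1.1197·74 + 0.1482·35 + 0.0825·99 = 104.5210
  x_3 = 0.1148·62 + 0.0834·18 + 0.1565·74 + 1.0620·35 + 0.1220·99 = 69.4441
  x_4 = 0.0602·62 + 0.0941·18 + 0.0495·74 + 0.0270·35 + 1.0883·99 = 117.7753

L[1,3] = 0.1188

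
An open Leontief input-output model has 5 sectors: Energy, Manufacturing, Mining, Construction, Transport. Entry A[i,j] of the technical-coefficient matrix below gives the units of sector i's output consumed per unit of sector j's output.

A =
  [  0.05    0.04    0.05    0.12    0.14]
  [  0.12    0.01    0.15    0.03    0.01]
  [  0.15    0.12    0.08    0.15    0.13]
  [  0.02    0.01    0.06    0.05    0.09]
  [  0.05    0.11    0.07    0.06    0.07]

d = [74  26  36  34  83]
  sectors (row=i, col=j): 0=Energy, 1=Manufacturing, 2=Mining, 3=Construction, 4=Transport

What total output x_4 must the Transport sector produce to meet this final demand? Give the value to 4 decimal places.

111.8764

Form M = I − A:
  [  0.95   -0.04   -0.05   -0.12   -0.14]
  [ -0.12    0.99   -0.15   -0.03   -0.01]
  [ -0.15   -0.12    0.92   -0.15   -0.13]
  [ -0.02   -0.01   -0.06    0.95   -0.09]
  [ -0.05   -0.11   -0.07   -0.06    0.93]
Leontief inverse L = M⁻¹:
  [  1.0920    0.0794    0.0981    0.1683    0.1952]
  [  0.1684    1.0490    0.1915    0.0892    0.0720]
  [  0.2218    0.1762    1.1595    0.2305    0.2197]
  [  0.0481    0.0375    0.0888    1.0818    0.1247]
  [  0.0984    0.1440    0.1209    0.1067    1.1189]
Total output x = L · d:
  x_0 = 1.0920·74 + 0.0794·26 + 0.0981·36 + 0.1683·34 + 0.1952·83 = 108.3285
  x_1 = 0.1684·74 + 1.0490·26 + 0.1915·36 + 0.0892·34 + 0.0720·83 = 55.6411
  x_2 = 0.2218·74 + 0.1762·26 + 1.1595·36 + 0.2305·34 + 0.2197·83 = 88.8039
  x_3 = 0.0481·74 + 0.0375·26 + 0.0888·36 + 1.0818·34 + 0.1247·83 = 54.8633
  x_4 = 0.0984·74 + 0.1440·26 + 0.1209·36 + 0.1067·34 + 1.1189·83 = 111.8764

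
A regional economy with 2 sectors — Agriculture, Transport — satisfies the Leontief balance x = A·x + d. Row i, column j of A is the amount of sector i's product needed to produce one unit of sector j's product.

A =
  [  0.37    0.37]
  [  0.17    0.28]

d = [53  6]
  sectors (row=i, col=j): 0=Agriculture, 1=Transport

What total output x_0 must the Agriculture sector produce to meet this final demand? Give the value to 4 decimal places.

Form M = I − A:
  [  0.63   -0.37]
  [ -0.17    0.72]
Leontief inverse L = M⁻¹:
  [  1.8428    0.9470]
  [  0.4351    1.6125]
Total output x = L · d:
  x_0 = 1.8428·53 + 0.9470·6 = 103.3530
  x_1 = 0.4351·53 + 1.6125·6 = 32.7361

103.3530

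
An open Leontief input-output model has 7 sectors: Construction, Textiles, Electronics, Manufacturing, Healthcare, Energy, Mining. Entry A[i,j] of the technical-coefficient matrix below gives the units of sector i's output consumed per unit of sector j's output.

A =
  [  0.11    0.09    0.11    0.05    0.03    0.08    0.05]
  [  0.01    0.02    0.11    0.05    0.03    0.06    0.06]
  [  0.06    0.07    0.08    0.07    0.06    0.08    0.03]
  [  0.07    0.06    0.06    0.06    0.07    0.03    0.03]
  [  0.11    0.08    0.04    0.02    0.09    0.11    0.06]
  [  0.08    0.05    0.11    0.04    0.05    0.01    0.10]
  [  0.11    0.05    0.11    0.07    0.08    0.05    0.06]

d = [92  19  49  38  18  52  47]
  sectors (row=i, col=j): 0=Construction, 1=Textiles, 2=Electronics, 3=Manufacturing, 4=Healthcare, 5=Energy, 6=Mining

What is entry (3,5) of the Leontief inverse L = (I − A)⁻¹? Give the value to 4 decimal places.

Form M = I − A:
  [  0.89   -0.09   -0.11   -0.05   -0.03   -0.08   -0.05]
  [ -0.01    0.98   -0.11   -0.05   -0.03   -0.06   -0.06]
  [ -0.06   -0.07    0.92   -0.07   -0.06   -0.08   -0.03]
  [ -0.07   -0.06   -0.06    0.94   -0.07   -0.03   -0.03]
  [ -0.11   -0.08   -0.04   -0.02    0.91   -0.11   -0.06]
  [ -0.08   -0.05   -0.11   -0.04   -0.05    0.99   -0.10]
  [ -0.11   -0.05   -0.11   -0.07   -0.08   -0.05    0.94]
Leontief inverse L = M⁻¹:
  [  1.1814    0.1476    0.1976    0.1005    0.0811    0.1376    0.1016]
  [  0.0582    1.0579    0.1646    0.0841    0.0676    0.0969    0.0932]
  [  0.1218    0.1194    1.1521    0.1120    0.1062    0.1292    0.0750]
  [  0.1240    0.1032    0.1203    1.0954    0.1097    0.0748    0.0669]
  [  0.1860    0.1380    0.1267    0.0668    1.1425    0.1684    0.1157]
  [  0.1454    0.1011    0.1834    0.0847    0.0977    1.0634    0.1421]
  [  0.1884    0.1123    0.1962    0.1211    0.1361    0.1128    1.1118]
Total output x = L · d:
  x_0 = 1.1814·92 + 0.1476·19 + 0.1976·49 + 0.1005·38 + 0.0811·18 + 0.1376·52 + 0.1016·47 = 138.3842
  x_1 = 0.0582·92 + 1.0579·19 + 0.1646·49 + 0.0841·38 + 0.0676·18 + 0.0969·52 + 0.0932·47 = 47.3492
  x_2 = 0.1218·92 + 0.1194·19 + 1.1521·49 + 0.1120·38 + 0.1062·18 + 0.1292·52 + 0.0750·47 = 86.3379
  x_3 = 0.1240·92 + 0.1032·19 + 0.1203·49 + 1.0954·38 + 0.1097·18 + 0.0748·52 + 0.0669·47 = 69.8934
  x_4 = 0.1860·92 + 0.1380·19 + 0.1267·49 + 0.0668·38 + 1.1425·18 + 0.1684·52 + 0.1157·47 = 63.2444
  x_5 = 0.1454·92 + 0.1011·19 + 0.1834·49 + 0.0847·38 + 0.0977·18 + 1.0634·52 + 0.1421·47 = 91.2312
  x_6 = 0.1884·92 + 0.1123·19 + 0.1962·49 + 0.1211·38 + 0.1361·18 + 0.1128·52 + 1.1118·47 = 94.2559

L[3,5] = 0.0748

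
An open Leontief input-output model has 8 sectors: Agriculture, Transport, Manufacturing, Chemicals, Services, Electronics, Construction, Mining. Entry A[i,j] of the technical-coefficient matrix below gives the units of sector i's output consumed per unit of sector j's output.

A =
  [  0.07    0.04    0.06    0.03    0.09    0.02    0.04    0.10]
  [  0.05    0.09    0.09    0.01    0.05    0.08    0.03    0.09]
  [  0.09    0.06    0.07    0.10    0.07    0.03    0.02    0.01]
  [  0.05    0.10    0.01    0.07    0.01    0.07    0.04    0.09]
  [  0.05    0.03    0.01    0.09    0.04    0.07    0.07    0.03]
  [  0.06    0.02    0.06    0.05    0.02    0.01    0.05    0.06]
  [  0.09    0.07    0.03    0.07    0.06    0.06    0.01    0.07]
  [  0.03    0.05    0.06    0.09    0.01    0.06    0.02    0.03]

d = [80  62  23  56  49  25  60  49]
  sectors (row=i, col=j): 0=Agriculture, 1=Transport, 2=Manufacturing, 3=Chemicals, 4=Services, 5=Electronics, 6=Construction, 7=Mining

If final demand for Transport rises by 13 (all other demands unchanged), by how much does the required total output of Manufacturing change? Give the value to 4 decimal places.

1.3976

Form M = I − A:
  [  0.93   -0.04   -0.06   -0.03   -0.09   -0.02   -0.04   -0.10]
  [ -0.05    0.91   -0.09   -0.01   -0.05   -0.08   -0.03   -0.09]
  [ -0.09   -0.06    0.93   -0.10   -0.07   -0.03   -0.02   -0.01]
  [ -0.05   -0.10   -0.01    0.93   -0.01   -0.07   -0.04   -0.09]
  [ -0.05   -0.03   -0.01   -0.09    0.96   -0.07   -0.07   -0.03]
  [ -0.06   -0.02   -0.06   -0.05   -0.02    0.99   -0.05   -0.06]
  [ -0.09   -0.07   -0.03   -0.07   -0.06   -0.06    0.99   -0.07]
  [ -0.03   -0.05   -0.06   -0.09   -0.01   -0.06   -0.02    0.97]
Leontief inverse L = M⁻¹:
  [  1.1152    0.0829    0.0975    0.0815    0.1238    0.0595    0.0675    0.1436]
  [  0.1003    1.1368    0.1366    0.0628    0.0868    0.1205    0.0588    0.1374]
  [  0.1378    0.1075    1.1073    0.1482    0.1060    0.0697    0.0494    0.0605]
  [  0.0926    0.1462    0.0507    1.1134    0.0394    0.1091    0.0653    0.1396]
  [  0.0902    0.0698    0.0400    0.1311    1.0669    0.1036    0.0940    0.0745]
  [  0.0953    0.0544    0.0882    0.0877    0.0460    1.0384    0.0684    0.0945]
  [  0.1351    0.1152    0.0698    0.1173    0.0933    0.0993    1.0392    0.1203]
  [  0.0664    0.0878    0.0906    0.1274    0.0343    0.0898    0.0409    1.0682]
Total output x = L · d:
  x_0 = 1.1152·80 + 0.0829·62 + 0.0975·23 + 0.0815·56 + 0.1238·49 + 0.0595·25 + 0.0675·60 + 0.1436·49 = 119.7964
  x_1 = 0.1003·80 + 1.1368·62 + 0.1366·23 + 0.0628·56 + 0.0868·49 + 0.1205·25 + 0.0588·60 + 0.1374·49 = 102.6906
  x_2 = 0.1378·80 + 0.1075·62 + 1.1073·23 + 0.1482·56 + 0.1060·49 + 0.0697·25 + 0.0494·60 + 0.0605·49 = 64.3259
  x_3 = 0.0926·80 + 0.1462·62 + 0.0507·23 + 1.1134·56 + 0.0394·49 + 0.1091·25 + 0.0653·60 + 0.1396·49 = 95.4025
  x_4 = 0.0902·80 + 0.0698·62 + 0.0400·23 + 0.1311·56 + 1.0669·49 + 0.1036·25 + 0.0940·60 + 0.0745·49 = 83.9622
  x_5 = 0.0953·80 + 0.0544·62 + 0.0882·23 + 0.0877·56 + 0.0460·49 + 1.0384·25 + 0.0684·60 + 0.0945·49 = 54.8929
  x_6 = 0.1351·80 + 0.1152·62 + 0.0698·23 + 0.1173·56 + 0.0933·49 + 0.0993·25 + 1.0392·60 + 0.1203·49 = 101.4324
  x_7 = 0.0664·80 + 0.0878·62 + 0.0906·23 + 0.1274·56 + 0.0343·49 + 0.0898·25 + 0.0409·60 + 1.0682·49 = 78.6969
Δx_2 = L[2,1] · Δd_1 = 0.1075 · 13 = 1.3976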